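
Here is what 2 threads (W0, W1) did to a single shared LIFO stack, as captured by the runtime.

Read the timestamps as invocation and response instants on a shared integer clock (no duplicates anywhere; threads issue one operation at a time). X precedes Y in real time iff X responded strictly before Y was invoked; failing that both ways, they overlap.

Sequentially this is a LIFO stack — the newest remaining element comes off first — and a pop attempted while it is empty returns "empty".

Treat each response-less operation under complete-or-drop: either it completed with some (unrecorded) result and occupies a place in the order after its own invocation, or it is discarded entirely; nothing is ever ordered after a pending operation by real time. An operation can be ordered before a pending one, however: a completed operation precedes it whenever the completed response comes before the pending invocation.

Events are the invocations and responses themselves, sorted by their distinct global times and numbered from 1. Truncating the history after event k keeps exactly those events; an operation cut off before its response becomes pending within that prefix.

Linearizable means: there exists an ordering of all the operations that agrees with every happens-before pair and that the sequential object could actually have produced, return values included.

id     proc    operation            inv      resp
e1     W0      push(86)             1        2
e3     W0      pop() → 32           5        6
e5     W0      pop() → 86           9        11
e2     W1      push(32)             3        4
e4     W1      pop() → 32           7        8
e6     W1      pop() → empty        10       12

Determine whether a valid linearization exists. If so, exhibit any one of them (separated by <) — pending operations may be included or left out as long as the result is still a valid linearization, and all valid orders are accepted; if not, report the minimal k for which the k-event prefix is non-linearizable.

not linearizable — minimal violating prefix: 8 events

the violation lands at event 8, e4's response at time 8: events 1..7 linearize, events 1..8 do not
one real-time candidate order over the 4 completed operations — the LIFO stack replay rejects it
take e1, e2, e3, e4: step 4 already fails, because e4 pop() → 32 cannot occur there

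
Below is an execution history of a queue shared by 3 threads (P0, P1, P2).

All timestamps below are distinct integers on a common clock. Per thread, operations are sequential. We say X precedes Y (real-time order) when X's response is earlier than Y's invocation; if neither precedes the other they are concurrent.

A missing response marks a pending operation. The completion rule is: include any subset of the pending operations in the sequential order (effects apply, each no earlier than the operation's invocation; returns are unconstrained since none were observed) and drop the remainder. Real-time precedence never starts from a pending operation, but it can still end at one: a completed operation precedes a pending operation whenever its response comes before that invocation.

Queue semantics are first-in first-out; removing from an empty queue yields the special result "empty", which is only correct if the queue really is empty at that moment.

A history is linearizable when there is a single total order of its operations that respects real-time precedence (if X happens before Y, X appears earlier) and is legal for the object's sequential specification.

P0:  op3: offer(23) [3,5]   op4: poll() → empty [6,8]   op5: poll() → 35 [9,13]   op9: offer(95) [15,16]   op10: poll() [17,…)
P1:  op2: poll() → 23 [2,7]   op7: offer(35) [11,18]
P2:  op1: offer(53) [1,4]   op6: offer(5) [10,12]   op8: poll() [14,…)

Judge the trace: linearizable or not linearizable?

not linearizable

events 1..7 are fine; event 8 — the response of op4 at time 8 — makes the prefix non-linearizable
all 8 real-time-respecting orders fail — 4 completed queue operations, no legal replay
e.g. op1, op2, op3, op4: illegal at step 2, since op2 poll() → 23 cannot apply there
e.g. op1, op3, op2, op4: illegal at step 3, since op2 poll() → 23 cannot apply there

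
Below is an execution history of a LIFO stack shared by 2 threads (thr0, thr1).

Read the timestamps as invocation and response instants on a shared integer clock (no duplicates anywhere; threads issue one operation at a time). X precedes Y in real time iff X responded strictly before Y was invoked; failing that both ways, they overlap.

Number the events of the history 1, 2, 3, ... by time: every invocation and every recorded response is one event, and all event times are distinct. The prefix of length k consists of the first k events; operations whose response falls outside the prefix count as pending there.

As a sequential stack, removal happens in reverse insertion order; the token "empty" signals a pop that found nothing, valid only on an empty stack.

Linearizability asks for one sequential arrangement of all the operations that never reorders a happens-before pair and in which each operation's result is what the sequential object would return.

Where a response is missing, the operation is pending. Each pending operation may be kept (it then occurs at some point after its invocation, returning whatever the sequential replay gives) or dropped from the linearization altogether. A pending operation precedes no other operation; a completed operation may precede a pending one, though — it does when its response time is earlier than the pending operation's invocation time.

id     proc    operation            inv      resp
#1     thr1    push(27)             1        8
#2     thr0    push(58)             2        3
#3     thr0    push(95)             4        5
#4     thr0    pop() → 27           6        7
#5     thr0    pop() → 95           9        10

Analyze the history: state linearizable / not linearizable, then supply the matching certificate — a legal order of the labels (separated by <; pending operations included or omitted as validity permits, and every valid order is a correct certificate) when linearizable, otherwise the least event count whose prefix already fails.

linearizable — witness: #2 < #3 < #1 < #4 < #5

1. #2 push(58), leaving stack <58>
2. #3 push(95), leaving stack <58,95>
3. #1 push(27), leaving stack <58,95,27>
4. #4 pop() → 27, leaving stack <58,95>
5. #5 pop() → 95, leaving stack <58>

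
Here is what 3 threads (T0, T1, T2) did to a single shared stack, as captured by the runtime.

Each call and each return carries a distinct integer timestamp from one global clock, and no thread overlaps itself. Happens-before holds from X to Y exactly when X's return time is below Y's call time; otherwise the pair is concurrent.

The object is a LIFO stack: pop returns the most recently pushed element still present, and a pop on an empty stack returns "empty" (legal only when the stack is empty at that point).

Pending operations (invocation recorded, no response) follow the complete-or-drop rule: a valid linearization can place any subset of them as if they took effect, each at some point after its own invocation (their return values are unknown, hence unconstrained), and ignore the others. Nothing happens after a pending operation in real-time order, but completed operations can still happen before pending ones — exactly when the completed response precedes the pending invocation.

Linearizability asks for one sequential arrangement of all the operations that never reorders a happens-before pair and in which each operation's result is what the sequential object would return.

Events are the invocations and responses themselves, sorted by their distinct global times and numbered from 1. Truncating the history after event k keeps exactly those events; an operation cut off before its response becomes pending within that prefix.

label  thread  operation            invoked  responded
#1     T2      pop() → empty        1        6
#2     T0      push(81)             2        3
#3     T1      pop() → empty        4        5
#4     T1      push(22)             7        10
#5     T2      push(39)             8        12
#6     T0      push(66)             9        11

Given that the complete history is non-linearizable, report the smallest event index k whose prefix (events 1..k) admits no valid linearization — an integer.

events 1..5 are still linearizable — one witness is #2, #1, #3:
step 1: #2 push(81) — stack <81>
step 2: #1 pop() (pending, included) — stack <>
step 3: #3 pop() → empty — stack <>
adding event 6 (#1 responds at 6) leaves no legal real-time order
e.g. #1, #2, #3: illegal at step 3, since #3 pop() → empty cannot apply there
e.g. #2, #1, #3: illegal at step 2, since #1 pop() → empty cannot apply there

6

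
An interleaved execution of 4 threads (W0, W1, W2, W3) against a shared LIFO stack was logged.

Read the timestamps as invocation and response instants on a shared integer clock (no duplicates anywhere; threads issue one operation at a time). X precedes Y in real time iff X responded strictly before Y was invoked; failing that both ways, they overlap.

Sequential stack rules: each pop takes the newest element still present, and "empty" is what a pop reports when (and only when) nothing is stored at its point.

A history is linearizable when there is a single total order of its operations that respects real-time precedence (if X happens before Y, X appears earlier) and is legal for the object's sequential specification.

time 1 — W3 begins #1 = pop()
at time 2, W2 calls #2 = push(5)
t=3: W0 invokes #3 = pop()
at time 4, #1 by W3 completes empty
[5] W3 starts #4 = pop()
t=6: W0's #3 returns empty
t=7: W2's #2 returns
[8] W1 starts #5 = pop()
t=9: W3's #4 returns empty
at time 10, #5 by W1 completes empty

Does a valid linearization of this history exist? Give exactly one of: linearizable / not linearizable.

the violation lands at event 10, #5's response at time 10: events 1..9 linearize, events 1..10 do not
the 5 completed operations admit 18 real-time orders; each fails the LIFO stack replay
one such order, #1, #2, #3, #4, #5, breaks at step 3 where #3 pop() → empty is illegal
one such order, #1, #2, #3, #5, #4, breaks at step 3 where #3 pop() → empty is illegal

not linearizable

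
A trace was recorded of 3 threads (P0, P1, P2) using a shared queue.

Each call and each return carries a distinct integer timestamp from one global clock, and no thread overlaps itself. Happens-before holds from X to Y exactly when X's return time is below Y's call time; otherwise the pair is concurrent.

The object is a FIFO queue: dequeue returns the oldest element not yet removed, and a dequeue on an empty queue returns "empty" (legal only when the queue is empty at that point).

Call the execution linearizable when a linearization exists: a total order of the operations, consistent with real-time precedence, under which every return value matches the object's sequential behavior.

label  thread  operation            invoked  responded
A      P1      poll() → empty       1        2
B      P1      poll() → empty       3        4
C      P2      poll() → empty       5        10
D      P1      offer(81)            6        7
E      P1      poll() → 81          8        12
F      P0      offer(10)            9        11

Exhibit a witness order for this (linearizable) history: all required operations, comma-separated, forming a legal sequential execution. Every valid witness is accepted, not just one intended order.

step 1: A poll() → empty — queue <>
step 2: B poll() → empty — queue <>
step 3: C poll() → empty — queue <>
step 4: D offer(81) — queue <81>
step 5: E poll() → 81 — queue <>
step 6: F offer(10) — queue <10>

A, B, C, D, E, F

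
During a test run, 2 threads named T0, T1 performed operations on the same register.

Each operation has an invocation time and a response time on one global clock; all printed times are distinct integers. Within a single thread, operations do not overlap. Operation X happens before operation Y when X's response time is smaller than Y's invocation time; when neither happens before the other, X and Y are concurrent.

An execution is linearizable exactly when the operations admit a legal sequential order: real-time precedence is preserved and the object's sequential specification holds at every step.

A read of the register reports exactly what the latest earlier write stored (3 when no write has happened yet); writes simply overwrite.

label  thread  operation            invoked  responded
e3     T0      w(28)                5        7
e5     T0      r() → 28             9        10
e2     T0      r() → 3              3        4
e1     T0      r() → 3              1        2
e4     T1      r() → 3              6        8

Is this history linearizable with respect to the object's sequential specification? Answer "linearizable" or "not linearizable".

witness order: e1, e2, e4, e3, e5
1. e1 r() → 3, leaving value 3
2. e2 r() → 3, leaving value 3
3. e4 r() → 3, leaving value 3
4. e3 w(28), leaving value 28
5. e5 r() → 28, leaving value 28

linearizable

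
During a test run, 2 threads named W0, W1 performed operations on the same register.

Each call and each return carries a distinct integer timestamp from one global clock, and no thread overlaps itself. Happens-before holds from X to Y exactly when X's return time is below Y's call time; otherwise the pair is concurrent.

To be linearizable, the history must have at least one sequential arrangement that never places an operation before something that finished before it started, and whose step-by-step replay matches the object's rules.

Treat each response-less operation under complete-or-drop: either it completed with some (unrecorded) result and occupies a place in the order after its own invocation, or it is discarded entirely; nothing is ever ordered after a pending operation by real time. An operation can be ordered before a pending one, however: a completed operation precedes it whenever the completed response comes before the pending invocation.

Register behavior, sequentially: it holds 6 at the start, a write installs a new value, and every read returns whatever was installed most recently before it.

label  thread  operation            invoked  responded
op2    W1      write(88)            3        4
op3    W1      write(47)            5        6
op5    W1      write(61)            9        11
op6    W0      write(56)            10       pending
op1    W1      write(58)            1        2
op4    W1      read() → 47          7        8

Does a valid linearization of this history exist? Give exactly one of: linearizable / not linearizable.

one valid linearization: op1, op2, op3, op4, op5
step 1: op1 write(58) — value 58
step 2: op2 write(88) — value 88
step 3: op3 write(47) — value 47
step 4: op4 read() → 47 — value 47
step 5: op5 write(61) — value 61

linearizable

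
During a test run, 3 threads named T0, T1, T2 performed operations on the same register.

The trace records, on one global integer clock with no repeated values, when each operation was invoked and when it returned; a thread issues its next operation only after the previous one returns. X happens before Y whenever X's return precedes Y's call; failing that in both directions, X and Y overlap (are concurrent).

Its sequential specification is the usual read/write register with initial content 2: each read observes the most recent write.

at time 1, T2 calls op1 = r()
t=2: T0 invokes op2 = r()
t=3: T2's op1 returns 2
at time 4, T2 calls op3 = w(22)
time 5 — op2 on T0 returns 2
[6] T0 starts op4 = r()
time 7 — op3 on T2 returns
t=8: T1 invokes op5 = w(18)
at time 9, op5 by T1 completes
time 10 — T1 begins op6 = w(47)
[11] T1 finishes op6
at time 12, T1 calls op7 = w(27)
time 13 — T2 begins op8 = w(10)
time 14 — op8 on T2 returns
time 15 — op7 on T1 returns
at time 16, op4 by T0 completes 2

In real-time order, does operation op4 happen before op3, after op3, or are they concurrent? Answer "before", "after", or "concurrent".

concurrent

op4 spans [6,16], op3 spans [4,7]
the intervals overlap in both directions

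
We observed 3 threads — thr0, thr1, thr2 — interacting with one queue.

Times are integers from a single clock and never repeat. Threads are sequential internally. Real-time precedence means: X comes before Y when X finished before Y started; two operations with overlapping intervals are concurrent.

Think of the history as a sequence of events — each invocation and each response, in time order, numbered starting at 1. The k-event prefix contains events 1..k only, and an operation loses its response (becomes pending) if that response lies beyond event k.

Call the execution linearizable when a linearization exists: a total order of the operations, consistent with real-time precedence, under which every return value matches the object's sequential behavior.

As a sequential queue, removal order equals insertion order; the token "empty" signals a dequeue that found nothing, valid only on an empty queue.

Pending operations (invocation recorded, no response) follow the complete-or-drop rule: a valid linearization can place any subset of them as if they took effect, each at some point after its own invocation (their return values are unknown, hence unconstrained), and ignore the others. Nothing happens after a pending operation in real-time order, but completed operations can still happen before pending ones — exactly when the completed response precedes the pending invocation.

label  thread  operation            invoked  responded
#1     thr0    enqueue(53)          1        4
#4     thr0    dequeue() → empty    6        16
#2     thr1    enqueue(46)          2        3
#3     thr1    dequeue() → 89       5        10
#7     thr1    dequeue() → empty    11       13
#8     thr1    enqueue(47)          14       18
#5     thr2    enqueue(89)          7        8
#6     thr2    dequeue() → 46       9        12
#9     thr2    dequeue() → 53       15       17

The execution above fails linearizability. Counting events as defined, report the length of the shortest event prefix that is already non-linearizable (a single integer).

16

one valid order for events 1..15 is #1, #2, #4, #5, #6, #3, #7:
1. #1 enqueue(53), leaving queue <53>
2. #2 enqueue(46), leaving queue <53,46>
3. #4 dequeue() (pending, included), leaving queue <46>
4. #5 enqueue(89), leaving queue <46,89>
5. #6 dequeue() → 46, leaving queue <89>
6. #3 dequeue() → 89, leaving queue <>
7. #7 dequeue() → empty, leaving queue <>
once event 16 joins (#4's response, time 16), exhaustive search finds no witness
completion choices over the 2 pending operations (#8, #9) were checked; none helps
for example #1, #2, #3, #4, #5, #6, #7 (pending dropped) fails at step 3: #3 dequeue() → 89 is not legal there
for example #1, #2, #3, #4, #5, #7, #6 (pending dropped) fails at step 3: #3 dequeue() → 89 is not legal there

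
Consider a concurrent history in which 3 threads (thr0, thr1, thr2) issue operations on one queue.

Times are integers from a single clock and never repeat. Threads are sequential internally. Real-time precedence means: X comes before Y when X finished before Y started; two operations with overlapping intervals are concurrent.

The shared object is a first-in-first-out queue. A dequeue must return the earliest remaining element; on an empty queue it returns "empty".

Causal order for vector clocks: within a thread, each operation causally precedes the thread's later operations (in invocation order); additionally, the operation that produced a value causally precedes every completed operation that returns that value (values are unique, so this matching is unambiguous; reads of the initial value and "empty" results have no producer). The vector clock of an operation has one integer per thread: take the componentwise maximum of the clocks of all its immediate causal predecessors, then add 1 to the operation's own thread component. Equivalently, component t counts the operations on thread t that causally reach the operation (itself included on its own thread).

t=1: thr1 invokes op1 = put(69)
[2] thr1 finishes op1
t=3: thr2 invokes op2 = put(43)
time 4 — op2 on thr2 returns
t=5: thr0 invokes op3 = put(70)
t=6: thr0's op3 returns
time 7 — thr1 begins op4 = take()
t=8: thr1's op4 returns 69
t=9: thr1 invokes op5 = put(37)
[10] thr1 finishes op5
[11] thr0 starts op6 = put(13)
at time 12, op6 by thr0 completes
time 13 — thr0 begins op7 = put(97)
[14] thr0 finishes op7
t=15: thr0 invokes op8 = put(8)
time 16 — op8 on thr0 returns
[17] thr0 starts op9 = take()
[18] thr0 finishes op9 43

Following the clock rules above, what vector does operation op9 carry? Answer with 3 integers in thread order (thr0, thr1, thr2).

no predecessors for op2 (invoked 3): thr2 increments from zero → (0, 0, 1)
no predecessors for op1 (invoked 1): thr1 increments from zero → (0, 1, 0)
no predecessors for op3 (invoked 5): thr0 increments from zero → (1, 0, 0)
op4 (invocation 7): componentwise max over VC(op1)=(0, 1, 0), +1 at thr1, giving (0, 2, 0)
op6 (invocation 11): componentwise max over VC(op3)=(1, 0, 0), +1 at thr0, giving (2, 0, 0)
op5 (invocation 9): componentwise max over VC(op4)=(0, 2, 0), +1 at thr1, giving (0, 3, 0)
op7 (invocation 13): componentwise max over VC(op6)=(2, 0, 0), +1 at thr0, giving (3, 0, 0)
op8 (invocation 15): componentwise max over VC(op7)=(3, 0, 0), +1 at thr0, giving (4, 0, 0)
op9 (invocation 17): componentwise max over VC(op2)=(0, 0, 1), VC(op8)=(4, 0, 0), +1 at thr0, giving (5, 0, 1)
target: VC(op9) = (5, 0, 1)

(5, 0, 1)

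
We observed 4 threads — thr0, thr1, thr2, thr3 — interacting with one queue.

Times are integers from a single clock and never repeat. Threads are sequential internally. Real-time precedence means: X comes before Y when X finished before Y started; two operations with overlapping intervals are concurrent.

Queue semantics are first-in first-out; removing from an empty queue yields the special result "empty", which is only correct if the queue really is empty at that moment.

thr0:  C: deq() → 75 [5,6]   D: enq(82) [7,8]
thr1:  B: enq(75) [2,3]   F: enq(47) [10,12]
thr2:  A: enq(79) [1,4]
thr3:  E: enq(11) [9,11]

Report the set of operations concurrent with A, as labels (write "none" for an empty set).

B

concurrent with A ([1,4]): every op whose interval crosses 1..4
B [2,3]: concurrent
C [5,6]: after
D [7,8]: after
E [9,11]: after
F [10,12]: after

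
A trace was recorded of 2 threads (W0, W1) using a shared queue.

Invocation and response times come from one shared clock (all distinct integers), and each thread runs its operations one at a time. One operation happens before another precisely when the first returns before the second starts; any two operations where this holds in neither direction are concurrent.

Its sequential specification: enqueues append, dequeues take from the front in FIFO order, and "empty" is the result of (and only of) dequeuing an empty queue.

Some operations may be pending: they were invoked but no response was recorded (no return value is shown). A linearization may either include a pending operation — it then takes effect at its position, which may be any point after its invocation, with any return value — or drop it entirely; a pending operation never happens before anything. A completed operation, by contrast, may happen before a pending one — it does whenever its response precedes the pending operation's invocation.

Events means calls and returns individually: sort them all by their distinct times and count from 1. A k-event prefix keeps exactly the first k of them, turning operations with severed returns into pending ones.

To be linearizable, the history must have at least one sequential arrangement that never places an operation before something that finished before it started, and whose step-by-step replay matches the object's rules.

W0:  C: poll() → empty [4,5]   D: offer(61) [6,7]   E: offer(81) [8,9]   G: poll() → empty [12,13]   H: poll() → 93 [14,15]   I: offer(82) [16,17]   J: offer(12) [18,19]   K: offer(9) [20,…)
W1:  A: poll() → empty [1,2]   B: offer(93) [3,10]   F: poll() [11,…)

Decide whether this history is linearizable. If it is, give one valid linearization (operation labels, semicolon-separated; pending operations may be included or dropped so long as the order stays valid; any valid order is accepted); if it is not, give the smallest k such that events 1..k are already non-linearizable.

the violation lands at event 13, G's response at time 13: events 1..12 linearize, events 1..13 do not
6 completed operations, 4 real-time-consistent orders — every queue replay fails
include/drop combinations of the 1 pending operation (F) were all tried; none helps
for example A, B, C, D, E, G (pending dropped) fails at step 3: C poll() → empty is not legal there
for example A, C, B, D, E, G (pending dropped) fails at step 6: G poll() → empty is not legal there

not linearizable — minimal violating prefix: 13 events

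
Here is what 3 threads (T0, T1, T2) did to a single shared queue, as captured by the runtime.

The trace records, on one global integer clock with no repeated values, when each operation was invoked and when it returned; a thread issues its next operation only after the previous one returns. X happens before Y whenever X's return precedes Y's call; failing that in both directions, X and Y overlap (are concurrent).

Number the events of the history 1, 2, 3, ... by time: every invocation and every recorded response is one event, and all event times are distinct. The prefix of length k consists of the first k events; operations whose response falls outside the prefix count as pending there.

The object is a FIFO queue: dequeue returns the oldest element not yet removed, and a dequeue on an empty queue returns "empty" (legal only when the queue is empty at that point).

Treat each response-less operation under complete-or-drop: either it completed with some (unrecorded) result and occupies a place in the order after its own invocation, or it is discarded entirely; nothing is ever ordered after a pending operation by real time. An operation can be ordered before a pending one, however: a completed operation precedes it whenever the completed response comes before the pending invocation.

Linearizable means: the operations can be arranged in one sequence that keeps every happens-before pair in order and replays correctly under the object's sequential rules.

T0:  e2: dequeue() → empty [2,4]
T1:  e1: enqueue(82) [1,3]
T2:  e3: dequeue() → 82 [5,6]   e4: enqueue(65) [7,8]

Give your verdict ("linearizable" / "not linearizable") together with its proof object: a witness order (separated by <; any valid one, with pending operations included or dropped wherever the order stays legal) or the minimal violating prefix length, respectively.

after step 1 (e2 dequeue() → empty): queue <>
after step 2 (e1 enqueue(82)): queue <82>
after step 3 (e3 dequeue() → 82): queue <>
after step 4 (e4 enqueue(65)): queue <65>

linearizable — witness: e2 < e1 < e3 < e4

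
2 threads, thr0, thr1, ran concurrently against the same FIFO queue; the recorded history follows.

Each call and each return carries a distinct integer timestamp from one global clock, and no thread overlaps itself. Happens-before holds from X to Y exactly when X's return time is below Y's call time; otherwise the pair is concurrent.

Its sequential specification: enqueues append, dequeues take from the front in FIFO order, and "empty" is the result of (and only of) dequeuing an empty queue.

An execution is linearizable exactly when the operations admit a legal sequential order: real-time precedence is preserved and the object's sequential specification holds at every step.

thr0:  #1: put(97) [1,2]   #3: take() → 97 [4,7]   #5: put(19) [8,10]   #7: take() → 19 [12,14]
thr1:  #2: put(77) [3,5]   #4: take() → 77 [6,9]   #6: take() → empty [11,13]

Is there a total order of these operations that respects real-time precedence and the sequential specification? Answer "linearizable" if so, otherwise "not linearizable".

linearizable

witness order: #1, #2, #3, #4, #5, #7, #6
step 1: #1 put(97) — queue <97>
step 2: #2 put(77) — queue <97,77>
step 3: #3 take() → 97 — queue <77>
step 4: #4 take() → 77 — queue <>
step 5: #5 put(19) — queue <19>
step 6: #7 take() → 19 — queue <>
step 7: #6 take() → empty — queue <>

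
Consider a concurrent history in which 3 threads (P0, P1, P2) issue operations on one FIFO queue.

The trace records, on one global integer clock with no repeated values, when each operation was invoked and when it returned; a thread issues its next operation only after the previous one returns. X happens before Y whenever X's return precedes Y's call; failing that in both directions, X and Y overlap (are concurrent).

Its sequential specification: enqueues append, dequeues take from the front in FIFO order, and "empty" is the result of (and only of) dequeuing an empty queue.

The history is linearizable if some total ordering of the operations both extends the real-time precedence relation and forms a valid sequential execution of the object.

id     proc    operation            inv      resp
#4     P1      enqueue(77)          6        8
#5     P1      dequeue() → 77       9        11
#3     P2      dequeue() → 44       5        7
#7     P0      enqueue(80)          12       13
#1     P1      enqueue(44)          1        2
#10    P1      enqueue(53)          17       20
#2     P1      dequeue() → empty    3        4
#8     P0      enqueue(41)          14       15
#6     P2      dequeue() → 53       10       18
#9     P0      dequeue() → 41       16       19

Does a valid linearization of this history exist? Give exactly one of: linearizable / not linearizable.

already the first 4 events (up to #2's response at time 4) admit no linearization; the first 3 still do
a single order respects real time; the 2 completed FIFO queue operations fail replay along it
one such order, #1, #2, breaks at step 2 where #2 dequeue() → empty is illegal

not linearizable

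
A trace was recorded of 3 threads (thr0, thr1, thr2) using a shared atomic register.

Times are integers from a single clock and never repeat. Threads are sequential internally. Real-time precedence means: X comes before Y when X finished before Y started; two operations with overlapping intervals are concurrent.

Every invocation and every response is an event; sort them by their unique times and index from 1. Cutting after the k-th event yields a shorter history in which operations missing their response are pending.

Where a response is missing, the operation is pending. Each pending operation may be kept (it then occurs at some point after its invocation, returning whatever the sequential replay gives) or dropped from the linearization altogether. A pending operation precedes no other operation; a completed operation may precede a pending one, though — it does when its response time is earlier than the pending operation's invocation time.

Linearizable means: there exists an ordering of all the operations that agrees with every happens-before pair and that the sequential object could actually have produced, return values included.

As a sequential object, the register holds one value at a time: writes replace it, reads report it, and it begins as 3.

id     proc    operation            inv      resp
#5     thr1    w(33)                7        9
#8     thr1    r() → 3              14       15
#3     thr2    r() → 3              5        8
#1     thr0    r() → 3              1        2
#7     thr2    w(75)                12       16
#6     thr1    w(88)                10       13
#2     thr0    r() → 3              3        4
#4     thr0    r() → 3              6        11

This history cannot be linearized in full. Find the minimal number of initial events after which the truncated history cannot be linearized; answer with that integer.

a valid linearization of events 1..14 exists, for instance #1, #2, #3, #4, #5, #6:
1. #1 r() → 3, leaving value 3
2. #2 r() → 3, leaving value 3
3. #3 r() → 3, leaving value 3
4. #4 r() → 3, leaving value 3
5. #5 w(33), leaving value 33
6. #6 w(88), leaving value 88
with event 15 included (#8 responding at time 15), all real-time-consistent orders fail
no escape via the 1 pending operation (#7): every completion choice fails
e.g. #1, #2, #3, #4, #5, #6, #8 (pending dropped): illegal at step 7, since #8 r() → 3 cannot apply there
e.g. #1, #2, #3, #5, #4, #6, #8 (pending dropped): illegal at step 5, since #4 r() → 3 cannot apply there

15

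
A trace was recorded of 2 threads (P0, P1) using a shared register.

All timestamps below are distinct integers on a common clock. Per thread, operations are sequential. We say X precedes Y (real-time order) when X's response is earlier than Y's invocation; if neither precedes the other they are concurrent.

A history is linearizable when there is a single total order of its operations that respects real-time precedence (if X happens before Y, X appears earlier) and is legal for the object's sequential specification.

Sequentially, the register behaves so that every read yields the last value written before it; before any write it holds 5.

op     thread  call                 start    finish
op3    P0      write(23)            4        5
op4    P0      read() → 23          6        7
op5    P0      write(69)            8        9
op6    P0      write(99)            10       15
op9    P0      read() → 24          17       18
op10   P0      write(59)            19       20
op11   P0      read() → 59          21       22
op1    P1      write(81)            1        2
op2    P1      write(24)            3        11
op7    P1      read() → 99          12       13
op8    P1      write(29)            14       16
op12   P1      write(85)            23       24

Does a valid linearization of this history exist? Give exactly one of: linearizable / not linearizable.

events 1..17 are fine; event 18 — the response of op9 at time 18 — makes the prefix non-linearizable
every one of the 13 real-time-consistent orders over 9 completed register ops fails the sequential spec
sample order op1, op2, op3, op4, op5, op6, op7, op8, op9 stalls at step 9 — op9 read() → 24 has no legal effect
sample order op1, op2, op3, op4, op5, op7, op6, op8, op9 stalls at step 6 — op7 read() → 99 has no legal effect

not linearizable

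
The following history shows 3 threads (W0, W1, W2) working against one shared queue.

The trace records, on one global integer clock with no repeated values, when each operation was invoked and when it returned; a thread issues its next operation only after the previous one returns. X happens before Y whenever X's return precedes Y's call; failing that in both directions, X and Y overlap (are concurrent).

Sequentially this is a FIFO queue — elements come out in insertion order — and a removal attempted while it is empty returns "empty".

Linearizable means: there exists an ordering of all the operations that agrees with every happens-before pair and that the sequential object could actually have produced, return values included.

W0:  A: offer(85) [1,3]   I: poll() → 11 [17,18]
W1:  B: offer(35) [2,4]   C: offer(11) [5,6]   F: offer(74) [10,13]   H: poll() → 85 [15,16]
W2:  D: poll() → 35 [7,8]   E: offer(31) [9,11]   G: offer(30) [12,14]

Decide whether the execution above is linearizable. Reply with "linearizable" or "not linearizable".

linearizable

one valid linearization: B, A, C, D, E, F, G, H, I
after step 1 (B offer(35)): queue <35>
after step 2 (A offer(85)): queue <35,85>
after step 3 (C offer(11)): queue <35,85,11>
after step 4 (D poll() → 35): queue <85,11>
after step 5 (E offer(31)): queue <85,11,31>
after step 6 (F offer(74)): queue <85,11,31,74>
after step 7 (G offer(30)): queue <85,11,31,74,30>
after step 8 (H poll() → 85): queue <11,31,74,30>
after step 9 (I poll() → 11): queue <31,74,30>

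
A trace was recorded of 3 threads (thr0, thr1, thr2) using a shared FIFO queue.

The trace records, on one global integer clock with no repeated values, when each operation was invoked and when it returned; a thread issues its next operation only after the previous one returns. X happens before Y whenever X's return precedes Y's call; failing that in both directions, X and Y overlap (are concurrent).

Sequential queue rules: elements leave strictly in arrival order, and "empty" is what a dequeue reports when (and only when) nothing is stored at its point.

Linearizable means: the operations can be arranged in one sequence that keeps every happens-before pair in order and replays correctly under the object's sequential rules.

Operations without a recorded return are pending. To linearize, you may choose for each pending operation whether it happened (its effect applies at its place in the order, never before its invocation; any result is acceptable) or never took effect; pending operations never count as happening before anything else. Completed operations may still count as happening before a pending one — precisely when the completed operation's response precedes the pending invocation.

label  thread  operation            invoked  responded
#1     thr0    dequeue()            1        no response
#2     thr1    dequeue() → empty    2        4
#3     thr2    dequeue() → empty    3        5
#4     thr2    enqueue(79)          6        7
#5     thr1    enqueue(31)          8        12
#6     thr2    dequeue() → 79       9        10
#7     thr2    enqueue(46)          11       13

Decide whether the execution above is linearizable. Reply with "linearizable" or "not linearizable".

a witness: #1, #2, #3, #4, #5, #6, #7
1. #1 dequeue() (pending, included), leaving queue <>
2. #2 dequeue() → empty, leaving queue <>
3. #3 dequeue() → empty, leaving queue <>
4. #4 enqueue(79), leaving queue <79>
5. #5 enqueue(31), leaving queue <79,31>
6. #6 dequeue() → 79, leaving queue <31>
7. #7 enqueue(46), leaving queue <31,46>

linearizable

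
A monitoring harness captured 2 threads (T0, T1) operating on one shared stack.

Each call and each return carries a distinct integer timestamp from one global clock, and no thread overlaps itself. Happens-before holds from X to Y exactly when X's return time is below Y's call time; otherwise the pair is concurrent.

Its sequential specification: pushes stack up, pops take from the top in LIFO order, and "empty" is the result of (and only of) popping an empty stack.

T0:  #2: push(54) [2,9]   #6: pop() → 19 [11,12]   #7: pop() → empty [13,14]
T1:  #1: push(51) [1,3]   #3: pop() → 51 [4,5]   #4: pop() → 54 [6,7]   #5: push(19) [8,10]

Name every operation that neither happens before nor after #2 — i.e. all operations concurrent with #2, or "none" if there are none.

#1, #3, #4, #5

#2 spans [2,9]; an op avoiding the whole window 2..9 is ordered, any other is concurrent
#1 [1,3]: concurrent
#3 [4,5]: concurrent
#4 [6,7]: concurrent
#5 [8,10]: concurrent
#6 [11,12]: after
#7 [13,14]: after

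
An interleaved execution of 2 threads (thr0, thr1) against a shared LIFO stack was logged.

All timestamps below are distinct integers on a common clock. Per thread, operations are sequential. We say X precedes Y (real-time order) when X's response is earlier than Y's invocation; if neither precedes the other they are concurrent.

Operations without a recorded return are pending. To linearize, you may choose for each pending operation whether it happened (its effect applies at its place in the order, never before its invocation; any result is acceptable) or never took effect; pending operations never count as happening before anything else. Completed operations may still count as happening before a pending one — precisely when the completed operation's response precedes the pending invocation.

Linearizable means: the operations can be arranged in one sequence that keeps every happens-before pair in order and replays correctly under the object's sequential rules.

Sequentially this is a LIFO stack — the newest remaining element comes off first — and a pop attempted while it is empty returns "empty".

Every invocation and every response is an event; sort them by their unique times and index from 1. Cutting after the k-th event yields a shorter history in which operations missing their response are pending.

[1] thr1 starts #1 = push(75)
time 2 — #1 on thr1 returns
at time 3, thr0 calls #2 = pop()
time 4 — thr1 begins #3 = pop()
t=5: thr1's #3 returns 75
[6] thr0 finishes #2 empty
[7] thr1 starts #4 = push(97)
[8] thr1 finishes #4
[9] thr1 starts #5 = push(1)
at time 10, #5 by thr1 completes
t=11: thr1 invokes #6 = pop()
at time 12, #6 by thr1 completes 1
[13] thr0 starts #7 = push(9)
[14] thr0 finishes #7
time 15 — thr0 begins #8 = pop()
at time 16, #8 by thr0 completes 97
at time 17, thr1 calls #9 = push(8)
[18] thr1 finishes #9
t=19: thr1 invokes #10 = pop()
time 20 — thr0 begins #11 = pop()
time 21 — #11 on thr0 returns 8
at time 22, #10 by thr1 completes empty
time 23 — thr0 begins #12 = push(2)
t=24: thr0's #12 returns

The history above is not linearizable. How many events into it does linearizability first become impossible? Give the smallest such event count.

one valid order for events 1..15 is #1, #3, #2, #4, #5, #6, #7:
1. #1 push(75), leaving stack <75>
2. #3 pop() → 75, leaving stack <>
3. #2 pop() → empty, leaving stack <>
4. #4 push(97), leaving stack <97>
5. #5 push(1), leaving stack <97,1>
6. #6 pop() → 1, leaving stack <97>
7. #7 push(9), leaving stack <97,9>
event 16 — #8's response, time 16 — after it, nothing linearizes
one such order, #1, #2, #3, #4, #5, #6, #7, #8, breaks at step 2 where #2 pop() → empty is illegal
one such order, #1, #3, #2, #4, #5, #6, #7, #8, breaks at step 8 where #8 pop() → 97 is illegal

16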